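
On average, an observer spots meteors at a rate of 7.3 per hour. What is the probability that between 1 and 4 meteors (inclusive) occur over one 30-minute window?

Over the interval, μ = 7.3 × 0.5 = 3.65 (a 30-minute window = 0.5 hours).
P(1 ≤ N ≤ 4) = Σ_{j=1}^{4} e^(−3.65) · 3.65^j/j! ≈ 0.6709.

0.6709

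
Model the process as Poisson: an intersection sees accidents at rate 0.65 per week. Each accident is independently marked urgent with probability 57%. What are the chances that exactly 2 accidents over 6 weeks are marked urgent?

Thinning: the accidents that are marked urgent themselves form a Poisson process with rate 0.57 × 0.65 = 0.3705 per week.
Over the interval, μ = 0.3705 × 6 = 2.223 (6 weeks).
P(N = 2) = e^(−2.223) · 2.223^2/2! ≈ 0.2676.

0.2676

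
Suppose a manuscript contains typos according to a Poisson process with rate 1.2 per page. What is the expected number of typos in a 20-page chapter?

24

E[N] = λt = 1.2 × 20 = 24 (a 20-page chapter = 20 pages).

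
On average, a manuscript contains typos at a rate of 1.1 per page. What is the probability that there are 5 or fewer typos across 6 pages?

0.3547

Over the interval, μ = 1.1 × 6 = 6.6 (6 pages).
P(N ≤ 5) = Σ_{j=0}^{5} e^(−μ) μ^j/j! ≈ 0.3547.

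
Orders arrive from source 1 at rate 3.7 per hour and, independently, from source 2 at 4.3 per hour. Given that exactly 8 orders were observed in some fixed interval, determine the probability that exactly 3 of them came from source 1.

0.2486

Given the total, each event is independently from source 1 with probability p = λ_1/(λ_1+λ_2) = 3.7/8 = 0.4625.
So K ~ Binomial(8, 3.7/8): P(K = 3) = C(8,3) · (3.7/8)^3 · (4.3/8)^5 ≈ 0.2486.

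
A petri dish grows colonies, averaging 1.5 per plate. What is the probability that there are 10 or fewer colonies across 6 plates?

0.7060

Over the interval, μ = 1.5 × 6 = 9 (6 plates).
P(N ≤ 10) = Σ_{j=0}^{10} e^(−μ) μ^j/j! ≈ 0.7060.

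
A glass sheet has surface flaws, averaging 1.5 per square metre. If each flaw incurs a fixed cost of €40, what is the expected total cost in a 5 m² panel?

E[N] = 1.5 × 5 = 7.5 (a 5 m² panel = 5 square metres); E[cost] = 7.5 × €40 = €300.

€300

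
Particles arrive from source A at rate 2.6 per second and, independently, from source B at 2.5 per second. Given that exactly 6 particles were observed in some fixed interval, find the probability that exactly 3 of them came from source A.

Given the total, each event is independently from source A with probability p = λ_A/(λ_A+λ_B) = 2.6/5.1 ≈ 0.5098.
So K ~ Binomial(6, 2.6/5.1): P(K = 3) = C(6,3) · (2.6/5.1)^3 · (2.5/5.1)^3 ≈ 0.3121.

0.3121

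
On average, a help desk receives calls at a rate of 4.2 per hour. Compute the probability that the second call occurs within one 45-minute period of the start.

0.8222

Over the interval, μ = 4.2 × 0.75 = 3.15 (a 45-minute period = 0.75 hours).
The second arrival falls in the interval iff at least 2 events occur there: P(S_2 ≤ t) = P(N ≥ 2) = 1 − P(N ≤ 1) ≈ 0.8222.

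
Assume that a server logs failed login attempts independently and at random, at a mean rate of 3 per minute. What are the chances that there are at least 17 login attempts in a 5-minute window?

Over the interval, μ = 3 × 5 = 15 (a 5-minute window = 5 minutes).
P(N ≥ 17) = 1 − P(N ≤ 16) = 1 − Σ_{j=0}^{16} e^(−μ) μ^j/j! ≈ 0.3359.

0.3359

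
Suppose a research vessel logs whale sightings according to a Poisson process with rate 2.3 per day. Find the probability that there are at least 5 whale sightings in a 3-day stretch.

Over the interval, μ = 2.3 × 3 = 6.9 (a 3-day stretch = 3 days).
P(N ≥ 5) = 1 − P(N ≤ 4) = 1 − Σ_{j=0}^{4} e^(−μ) μ^j/j! ≈ 0.8177.

0.8177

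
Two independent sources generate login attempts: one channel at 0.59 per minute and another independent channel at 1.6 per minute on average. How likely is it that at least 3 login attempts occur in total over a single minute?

Independent Poisson processes superpose: combined rate λ = 0.59 + 1.6 = 2.19 per minute.
So μ = 2.19.
P(N ≥ 3) = 1 − P(N ≤ 2) ≈ 0.3746.

0.3746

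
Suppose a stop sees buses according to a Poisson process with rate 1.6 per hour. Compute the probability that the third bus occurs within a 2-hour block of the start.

Over the interval, μ = 1.6 × 2 = 3.2 (a 2-hour block = 2 hours).
The third arrival falls in the interval iff at least 3 events occur there: P(S_3 ≤ t) = P(N ≥ 3) = 1 − P(N ≤ 2) ≈ 0.6201.

0.6201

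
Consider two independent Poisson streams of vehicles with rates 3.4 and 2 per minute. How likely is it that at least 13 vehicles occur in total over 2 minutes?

Independent Poisson processes superpose: combined rate λ = 3.4 + 2 = 5.4 per minute.
Over the interval, μ = 5.4 × 2 = 10.8 (2 minutes).
P(N ≥ 13) = 1 − P(N ≤ 12) ≈ 0.2896.

0.2896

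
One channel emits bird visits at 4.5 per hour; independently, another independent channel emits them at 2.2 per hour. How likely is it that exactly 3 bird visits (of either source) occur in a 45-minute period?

Independent Poisson processes superpose: combined rate λ = 4.5 + 2.2 = 6.7 per hour.
Over the interval, μ = 6.7 × 0.75 = 5.025 (a 45-minute period = 0.75 hours).
P(N = 3) = e^(−5.025) · 5.025^3/3! ≈ 0.1390.

0.1390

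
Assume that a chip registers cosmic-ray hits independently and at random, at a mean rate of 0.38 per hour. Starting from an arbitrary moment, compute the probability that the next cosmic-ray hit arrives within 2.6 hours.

Inter-arrival times are exponential with rate λ = 0.38 per hour.
P(T ≤ 2.6) = 1 − e^(−λt) = 1 − e^(−0.38 × 2.6) = 1 − e^(−0.988) ≈ 0.6277.

0.6277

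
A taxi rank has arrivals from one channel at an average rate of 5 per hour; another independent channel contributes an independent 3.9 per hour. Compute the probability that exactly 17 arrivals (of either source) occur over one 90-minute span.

0.0609

Independent Poisson processes superpose: combined rate λ = 5 + 3.9 = 8.9 per hour.
Over the interval, μ = 8.9 × 1.5 = 13.35 (a 90-minute span = 1.5 hours).
P(N = 17) = e^(−13.35) · 13.35^17/17! ≈ 0.0609.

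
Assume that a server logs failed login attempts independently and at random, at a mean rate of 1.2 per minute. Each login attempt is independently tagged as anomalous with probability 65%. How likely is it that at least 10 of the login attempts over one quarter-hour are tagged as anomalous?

Thinning: the login attempts that are tagged as anomalous themselves form a Poisson process with rate 0.65 × 1.2 = 0.78 per minute.
Over the interval, μ = 0.78 × 15 = 11.7 (a quarter-hour = 15 minutes).
P(N ≥ 10) = 1 − P(N ≤ 9) ≈ 0.7304.

0.7304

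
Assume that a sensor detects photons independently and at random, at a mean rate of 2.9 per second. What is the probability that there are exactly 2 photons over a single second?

0.2314

With mean μ = 2.9 per second,
P(N = 2) = e^(−μ) μ^2/2! = e^(−2.9) · 2.9^2/2 ≈ 0.2314.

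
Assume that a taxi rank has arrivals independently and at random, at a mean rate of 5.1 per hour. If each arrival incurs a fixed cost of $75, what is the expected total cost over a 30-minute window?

$191.25

E[N] = 5.1 × 0.5 = 2.55 (a 30-minute window = 0.5 hours); E[cost] = 2.55 × $75 = $191.25.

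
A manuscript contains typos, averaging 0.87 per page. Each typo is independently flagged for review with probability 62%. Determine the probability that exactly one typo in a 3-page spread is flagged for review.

Thinning: the typos that are flagged for review themselves form a Poisson process with rate 0.62 × 0.87 = 0.5394 per page.
Over the interval, μ = 0.5394 × 3 = 1.6182 (a 3-page spread = 3 pages).
P(N = 1) = e^(−1.6182) · 1.6182^1/1! ≈ 0.3208.

0.3208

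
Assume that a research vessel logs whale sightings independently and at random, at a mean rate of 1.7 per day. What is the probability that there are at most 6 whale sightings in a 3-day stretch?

0.7474

Over the interval, μ = 1.7 × 3 = 5.1 (a 3-day stretch = 3 days).
P(N ≤ 6) = Σ_{j=0}^{6} e^(−μ) μ^j/j! ≈ 0.7474.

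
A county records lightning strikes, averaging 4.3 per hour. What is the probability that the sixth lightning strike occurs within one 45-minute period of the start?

0.1083

Over the interval, μ = 4.3 × 0.75 = 3.225 (a 45-minute period = 0.75 hours).
The sixth arrival falls in the interval iff at least 6 events occur there: P(S_6 ≤ t) = P(N ≥ 6) = 1 − P(N ≤ 5) ≈ 0.1083.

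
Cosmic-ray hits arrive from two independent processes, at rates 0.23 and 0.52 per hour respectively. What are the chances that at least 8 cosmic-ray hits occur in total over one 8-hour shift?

0.2560

Independent Poisson processes superpose: combined rate λ = 0.23 + 0.52 = 0.75 per hour.
Over the interval, μ = 0.75 × 8 = 6 (an 8-hour shift = 8 hours).
P(N ≥ 8) = 1 − P(N ≤ 7) ≈ 0.2560.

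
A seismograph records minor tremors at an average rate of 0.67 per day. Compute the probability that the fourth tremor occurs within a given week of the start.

0.6887

Over the interval, μ = 0.67 × 7 = 4.69 (a week = 7 days).
The fourth arrival falls in the interval iff at least 4 events occur there: P(S_4 ≤ t) = P(N ≥ 4) = 1 − P(N ≤ 3) ≈ 0.6887.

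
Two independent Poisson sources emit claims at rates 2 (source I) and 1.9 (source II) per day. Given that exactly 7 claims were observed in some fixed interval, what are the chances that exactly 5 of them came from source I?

Given the total, each event is independently from source I with probability p = λ_I/(λ_I+λ_II) = 2/3.9 ≈ 0.5128.
So K ~ Binomial(7, 2/3.9): P(K = 5) = C(7,5) · (2/3.9)^5 · (1.9/3.9)^2 ≈ 0.1768.

0.1768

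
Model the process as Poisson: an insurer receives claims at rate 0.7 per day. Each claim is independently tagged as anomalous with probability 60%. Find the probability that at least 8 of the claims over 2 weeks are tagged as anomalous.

Thinning: the claims that are tagged as anomalous themselves form a Poisson process with rate 0.6 × 0.7 = 0.42 per day.
Over the interval, μ = 0.42 × 14 = 5.88 (2 weeks = 14 days).
P(N ≥ 8) = 1 − P(N ≤ 7) ≈ 0.2397.

0.2397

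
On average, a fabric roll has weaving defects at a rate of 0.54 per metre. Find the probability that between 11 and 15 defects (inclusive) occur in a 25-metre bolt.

Over the interval, μ = 0.54 × 25 = 13.5 (a 25-metre bolt = 25 metres).
P(11 ≤ N ≤ 15) = Σ_{j=11}^{15} e^(−13.5) · 13.5^j/j! ≈ 0.5066.

0.5066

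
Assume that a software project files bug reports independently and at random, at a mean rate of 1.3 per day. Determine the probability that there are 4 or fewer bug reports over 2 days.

Over the interval, μ = 1.3 × 2 = 2.6 (2 days).
P(N ≤ 4) = Σ_{j=0}^{4} e^(−μ) μ^j/j! ≈ 0.8774.

0.8774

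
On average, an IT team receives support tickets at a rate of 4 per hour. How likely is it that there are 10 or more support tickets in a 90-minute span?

0.0839

Over the interval, μ = 4 × 1.5 = 6 (a 90-minute span = 1.5 hours).
P(N ≥ 10) = 1 − P(N ≤ 9) = 1 − Σ_{j=0}^{9} e^(−μ) μ^j/j! ≈ 0.0839.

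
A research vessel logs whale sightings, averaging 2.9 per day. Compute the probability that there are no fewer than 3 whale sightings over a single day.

With mean μ = 2.9 per day,
P(N ≥ 3) = 1 − P(N ≤ 2) = 1 − Σ_{j=0}^{2} e^(−μ) μ^j/j! ≈ 0.5540.

0.5540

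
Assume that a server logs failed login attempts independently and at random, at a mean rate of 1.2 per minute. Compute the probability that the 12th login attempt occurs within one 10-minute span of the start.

0.5384

Over the interval, μ = 1.2 × 10 = 12 (a 10-minute span = 10 minutes).
The 12th arrival falls in the interval iff at least 12 events occur there: P(S_12 ≤ t) = P(N ≥ 12) = 1 − P(N ≤ 11) ≈ 0.5384.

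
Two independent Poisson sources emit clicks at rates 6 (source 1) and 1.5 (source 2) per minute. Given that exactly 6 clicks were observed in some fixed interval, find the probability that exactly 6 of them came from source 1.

Given the total, each event is independently from source 1 with probability p = λ_1/(λ_1+λ_2) = 6/7.5 = 0.8000.
So K ~ Binomial(6, 6/7.5): P(K = 6) = C(6,6) · (6/7.5)^6 · (1.5/7.5)^0 ≈ 0.2621.

0.2621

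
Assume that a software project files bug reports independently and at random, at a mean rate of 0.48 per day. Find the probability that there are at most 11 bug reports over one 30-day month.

0.2277

Over the interval, μ = 0.48 × 30 = 14.4 (a 30-day month = 30 days).
P(N ≤ 11) = Σ_{j=0}^{11} e^(−μ) μ^j/j! ≈ 0.2277.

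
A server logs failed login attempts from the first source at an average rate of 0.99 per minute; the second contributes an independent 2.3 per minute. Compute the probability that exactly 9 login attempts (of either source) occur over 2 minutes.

Independent Poisson processes superpose: combined rate λ = 0.99 + 2.3 = 3.29 per minute.
Over the interval, μ = 3.29 × 2 = 6.58 (2 minutes).
P(N = 9) = e^(−6.58) · 6.58^9/9! ≈ 0.0884.

0.0884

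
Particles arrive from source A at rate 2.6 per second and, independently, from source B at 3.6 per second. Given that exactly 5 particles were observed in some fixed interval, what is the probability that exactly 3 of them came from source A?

0.2486

Given the total, each event is independently from source A with probability p = λ_A/(λ_A+λ_B) = 2.6/6.2 ≈ 0.4194.
So K ~ Binomial(5, 2.6/6.2): P(K = 3) = C(5,3) · (2.6/6.2)^3 · (3.6/6.2)^2 ≈ 0.2486.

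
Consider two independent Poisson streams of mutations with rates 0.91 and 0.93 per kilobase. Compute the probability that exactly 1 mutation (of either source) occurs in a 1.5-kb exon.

0.1747

Independent Poisson processes superpose: combined rate λ = 0.91 + 0.93 = 1.84 per kilobase.
Over the interval, μ = 1.84 × 1.5 = 2.76 (a 1.5-kb exon = 1.5 kilobases).
P(N = 1) = e^(−2.76) · 2.76^1/1! ≈ 0.1747.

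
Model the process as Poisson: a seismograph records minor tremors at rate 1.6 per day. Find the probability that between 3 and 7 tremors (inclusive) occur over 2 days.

Over the interval, μ = 1.6 × 2 = 3.2 (2 days).
P(3 ≤ N ≤ 7) = Σ_{j=3}^{7} e^(−3.2) · 3.2^j/j! ≈ 0.6033.

0.6033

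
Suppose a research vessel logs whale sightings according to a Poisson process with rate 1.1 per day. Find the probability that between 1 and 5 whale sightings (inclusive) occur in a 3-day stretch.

Over the interval, μ = 1.1 × 3 = 3.3 (a 3-day stretch = 3 days).
P(1 ≤ N ≤ 5) = Σ_{j=1}^{5} e^(−3.3) · 3.3^j/j! ≈ 0.8460.

0.8460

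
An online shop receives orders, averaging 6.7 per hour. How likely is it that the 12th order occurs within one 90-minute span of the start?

0.3089

Over the interval, μ = 6.7 × 1.5 = 10.05 (a 90-minute span = 1.5 hours).
The 12th arrival falls in the interval iff at least 12 events occur there: P(S_12 ≤ t) = P(N ≥ 12) = 1 − P(N ≤ 11) ≈ 0.3089.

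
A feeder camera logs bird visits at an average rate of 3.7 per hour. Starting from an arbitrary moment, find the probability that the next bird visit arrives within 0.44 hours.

Inter-arrival times are exponential with rate λ = 3.7 per hour.
P(T ≤ 0.44) = 1 − e^(−λt) = 1 − e^(−3.7 × 0.44) = 1 − e^(−1.628) ≈ 0.8037.

0.8037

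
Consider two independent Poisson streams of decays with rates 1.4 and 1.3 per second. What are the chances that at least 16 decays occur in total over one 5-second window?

Independent Poisson processes superpose: combined rate λ = 1.4 + 1.3 = 2.7 per second.
Over the interval, μ = 2.7 × 5 = 13.5 (a 5-second window = 5 seconds).
P(N ≥ 16) = 1 − P(N ≤ 15) ≈ 0.2822.

0.2822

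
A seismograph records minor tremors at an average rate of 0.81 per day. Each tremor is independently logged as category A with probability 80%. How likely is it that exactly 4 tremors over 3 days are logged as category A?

Thinning: the tremors that are logged as category A themselves form a Poisson process with rate 0.8 × 0.81 = 0.648 per day.
Over the interval, μ = 0.648 × 3 = 1.944 (3 days).
P(N = 4) = e^(−1.944) · 1.944^4/4! ≈ 0.0852.

0.0852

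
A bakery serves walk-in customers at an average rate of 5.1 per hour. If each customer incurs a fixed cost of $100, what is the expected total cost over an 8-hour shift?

E[N] = 5.1 × 8 = 40.8 (an 8-hour shift = 8 hours); E[cost] = 40.8 × $100 = $4080.

$4080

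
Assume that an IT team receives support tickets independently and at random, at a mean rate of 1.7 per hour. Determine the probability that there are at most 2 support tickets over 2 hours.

0.3397

Over the interval, μ = 1.7 × 2 = 3.4 (2 hours).
P(N ≤ 2) = Σ_{j=0}^{2} e^(−μ) μ^j/j! ≈ 0.3397.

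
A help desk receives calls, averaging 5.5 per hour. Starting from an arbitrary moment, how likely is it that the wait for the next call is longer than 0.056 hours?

The wait for the next event is exponential with rate λ = 5.5 per hour.
P(T > 0.056) = e^(−λt) = e^(−5.5 × 0.056) = e^(−0.308) ≈ 0.7349.

0.7349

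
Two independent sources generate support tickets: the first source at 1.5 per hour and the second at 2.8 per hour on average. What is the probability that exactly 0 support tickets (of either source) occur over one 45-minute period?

0.0398

Independent Poisson processes superpose: combined rate λ = 1.5 + 2.8 = 4.3 per hour.
Over the interval, μ = 4.3 × 0.75 = 3.225 (a 45-minute period = 0.75 hours).
P(N = 0) = e^(−3.225) · 3.225^0/0! ≈ 0.0398.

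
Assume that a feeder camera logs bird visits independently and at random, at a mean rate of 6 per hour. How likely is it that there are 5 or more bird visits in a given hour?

0.7149

With mean μ = 6 per hour,
P(N ≥ 5) = 1 − P(N ≤ 4) = 1 − Σ_{j=0}^{4} e^(−μ) μ^j/j! ≈ 0.7149.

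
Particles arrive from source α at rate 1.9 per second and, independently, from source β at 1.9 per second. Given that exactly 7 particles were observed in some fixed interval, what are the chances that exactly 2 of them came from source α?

Given the total, each event is independently from source α with probability p = λ_α/(λ_α+λ_β) = 1.9/3.8 = 0.5000.
So K ~ Binomial(7, 1.9/3.8): P(K = 2) = C(7,2) · (1.9/3.8)^2 · (1.9/3.8)^5 ≈ 0.1641.

0.1641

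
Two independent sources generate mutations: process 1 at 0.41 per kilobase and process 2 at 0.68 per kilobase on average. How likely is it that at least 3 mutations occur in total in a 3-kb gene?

0.6345

Independent Poisson processes superpose: combined rate λ = 0.41 + 0.68 = 1.09 per kilobase.
Over the interval, μ = 1.09 × 3 = 3.27 (a 3-kb gene = 3 kilobases).
P(N ≥ 3) = 1 − P(N ≤ 2) ≈ 0.6345.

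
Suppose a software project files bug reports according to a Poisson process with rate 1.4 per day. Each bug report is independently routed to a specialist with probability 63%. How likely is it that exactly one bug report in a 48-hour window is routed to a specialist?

0.3023

Thinning: the bug reports that are routed to a specialist themselves form a Poisson process with rate 0.63 × 1.4 = 0.882 per day.
Over the interval, μ = 0.882 × 2 = 1.764 (a 48-hour window = 2 days).
P(N = 1) = e^(−1.764) · 1.764^1/1! ≈ 0.3023.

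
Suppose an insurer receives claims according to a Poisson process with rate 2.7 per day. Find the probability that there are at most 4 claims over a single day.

With mean μ = 2.7 per day,
P(N ≤ 4) = Σ_{j=0}^{4} e^(−μ) μ^j/j! ≈ 0.8629.

0.8629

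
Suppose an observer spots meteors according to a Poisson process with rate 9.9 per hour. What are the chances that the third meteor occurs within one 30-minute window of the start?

0.8711

Over the interval, μ = 9.9 × 0.5 = 4.95 (a 30-minute window = 0.5 hours).
The third arrival falls in the interval iff at least 3 events occur there: P(S_3 ≤ t) = P(N ≥ 3) = 1 − P(N ≤ 2) ≈ 0.8711.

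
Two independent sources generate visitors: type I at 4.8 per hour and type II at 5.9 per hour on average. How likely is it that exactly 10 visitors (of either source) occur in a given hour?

Independent Poisson processes superpose: combined rate λ = 4.8 + 5.9 = 10.7 per hour.
So μ = 10.7.
P(N = 10) = e^(−10.7) · 10.7^10/10! ≈ 0.1222.

0.1222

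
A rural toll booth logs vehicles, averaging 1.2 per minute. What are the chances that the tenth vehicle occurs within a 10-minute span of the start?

Over the interval, μ = 1.2 × 10 = 12 (a 10-minute span = 10 minutes).
The tenth arrival falls in the interval iff at least 10 events occur there: P(S_10 ≤ t) = P(N ≥ 10) = 1 − P(N ≤ 9) ≈ 0.7576.

0.7576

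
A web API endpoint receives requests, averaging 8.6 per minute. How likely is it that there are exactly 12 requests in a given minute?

With mean μ = 8.6 per minute,
P(N = 12) = e^(−μ) μ^12/12! = e^(−8.6) · 8.6^12/479001600 ≈ 0.0629.

0.0629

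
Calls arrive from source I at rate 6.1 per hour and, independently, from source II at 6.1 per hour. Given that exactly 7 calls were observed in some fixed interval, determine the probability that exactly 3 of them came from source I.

Given the total, each event is independently from source I with probability p = λ_I/(λ_I+λ_II) = 6.1/12.2 = 0.5000.
So K ~ Binomial(7, 6.1/12.2): P(K = 3) = C(7,3) · (6.1/12.2)^3 · (6.1/12.2)^4 ≈ 0.2734.

0.2734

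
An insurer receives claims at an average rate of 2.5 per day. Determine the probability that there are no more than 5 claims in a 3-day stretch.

0.2414

Over the interval, μ = 2.5 × 3 = 7.5 (a 3-day stretch = 3 days).
P(N ≤ 5) = Σ_{j=0}^{5} e^(−μ) μ^j/j! ≈ 0.2414.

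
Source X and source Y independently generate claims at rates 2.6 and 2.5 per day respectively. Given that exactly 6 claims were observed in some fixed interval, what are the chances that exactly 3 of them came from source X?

0.3121

Given the total, each event is independently from source X with probability p = λ_X/(λ_X+λ_Y) = 2.6/5.1 ≈ 0.5098.
So K ~ Binomial(6, 2.6/5.1): P(K = 3) = C(6,3) · (2.6/5.1)^3 · (2.5/5.1)^3 ≈ 0.3121.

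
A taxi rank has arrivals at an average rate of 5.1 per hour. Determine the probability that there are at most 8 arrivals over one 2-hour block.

Over the interval, μ = 5.1 × 2 = 10.2 (a 2-hour block = 2 hours).
P(N ≤ 8) = Σ_{j=0}^{8} e^(−μ) μ^j/j! ≈ 0.3108.

0.3108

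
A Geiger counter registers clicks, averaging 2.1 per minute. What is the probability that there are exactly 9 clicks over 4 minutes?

0.1290

Over the interval, μ = 2.1 × 4 = 8.4 (4 minutes).
P(N = 9) = e^(−μ) μ^9/9! = e^(−8.4) · 8.4^9/362880 ≈ 0.1290.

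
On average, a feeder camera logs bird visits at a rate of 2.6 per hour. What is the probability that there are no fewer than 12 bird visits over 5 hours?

Over the interval, μ = 2.6 × 5 = 13 (5 hours).
P(N ≥ 12) = 1 − P(N ≤ 11) = 1 − Σ_{j=0}^{11} e^(−μ) μ^j/j! ≈ 0.6468.

0.6468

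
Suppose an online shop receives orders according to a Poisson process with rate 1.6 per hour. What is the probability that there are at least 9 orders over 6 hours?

0.6204

Over the interval, μ = 1.6 × 6 = 9.6 (6 hours).
P(N ≥ 9) = 1 − P(N ≤ 8) = 1 − Σ_{j=0}^{8} e^(−μ) μ^j/j! ≈ 0.6204.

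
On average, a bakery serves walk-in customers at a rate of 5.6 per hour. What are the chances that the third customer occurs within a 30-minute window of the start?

Over the interval, μ = 5.6 × 0.5 = 2.8 (a 30-minute window = 0.5 hours).
The third arrival falls in the interval iff at least 3 events occur there: P(S_3 ≤ t) = P(N ≥ 3) = 1 − P(N ≤ 2) ≈ 0.5305.

0.5305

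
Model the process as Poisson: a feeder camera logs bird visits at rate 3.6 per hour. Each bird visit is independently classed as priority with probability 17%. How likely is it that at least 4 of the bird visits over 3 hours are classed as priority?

0.1146

Thinning: the bird visits that are classed as priority themselves form a Poisson process with rate 0.17 × 3.6 = 0.612 per hour.
Over the interval, μ = 0.612 × 3 = 1.836 (3 hours).
P(N ≥ 4) = 1 − P(N ≤ 3) ≈ 0.1146.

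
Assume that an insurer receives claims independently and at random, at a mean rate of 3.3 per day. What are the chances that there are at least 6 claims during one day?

With mean μ = 3.3 per day,
P(N ≥ 6) = 1 − P(N ≤ 5) = 1 − Σ_{j=0}^{5} e^(−μ) μ^j/j! ≈ 0.1171.

0.1171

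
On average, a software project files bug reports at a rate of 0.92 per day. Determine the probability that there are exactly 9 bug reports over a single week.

0.0838

Over the interval, μ = 0.92 × 7 = 6.44 (a week = 7 days).
P(N = 9) = e^(−μ) μ^9/9! = e^(−6.44) · 6.44^9/362880 ≈ 0.0838.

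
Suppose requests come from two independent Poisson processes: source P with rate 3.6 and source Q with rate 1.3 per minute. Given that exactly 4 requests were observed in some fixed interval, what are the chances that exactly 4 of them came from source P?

Given the total, each event is independently from source P with probability p = λ_P/(λ_P+λ_Q) = 3.6/4.9 ≈ 0.7347.
So K ~ Binomial(4, 3.6/4.9): P(K = 4) = C(4,4) · (3.6/4.9)^4 · (1.3/4.9)^0 ≈ 0.2914.

0.2914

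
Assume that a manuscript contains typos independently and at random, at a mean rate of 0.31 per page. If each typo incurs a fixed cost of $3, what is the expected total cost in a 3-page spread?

$2.79

E[N] = 0.31 × 3 = 0.93 (a 3-page spread = 3 pages); E[cost] = 0.93 × $3 = $2.79.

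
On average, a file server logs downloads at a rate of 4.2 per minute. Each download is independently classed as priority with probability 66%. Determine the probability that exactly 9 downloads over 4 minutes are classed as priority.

Thinning: the downloads that are classed as priority themselves form a Poisson process with rate 0.66 × 4.2 = 2.772 per minute.
Over the interval, μ = 2.772 × 4 = 11.088 (4 minutes).
P(N = 9) = e^(−11.088) · 11.088^9/9! ≈ 0.1068.

0.1068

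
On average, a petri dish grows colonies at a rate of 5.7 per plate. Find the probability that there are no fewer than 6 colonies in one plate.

0.5050

With mean μ = 5.7 per plate,
P(N ≥ 6) = 1 − P(N ≤ 5) = 1 − Σ_{j=0}^{5} e^(−μ) μ^j/j! ≈ 0.5050.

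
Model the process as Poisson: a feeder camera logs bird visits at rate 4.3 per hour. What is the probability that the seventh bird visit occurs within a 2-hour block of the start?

0.7543

Over the interval, μ = 4.3 × 2 = 8.6 (a 2-hour block = 2 hours).
The seventh arrival falls in the interval iff at least 7 events occur there: P(S_7 ≤ t) = P(N ≥ 7) = 1 − P(N ≤ 6) ≈ 0.7543.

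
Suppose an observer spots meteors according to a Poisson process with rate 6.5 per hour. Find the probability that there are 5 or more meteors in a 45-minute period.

0.5373

Over the interval, μ = 6.5 × 0.75 = 4.875 (a 45-minute period = 0.75 hours).
P(N ≥ 5) = 1 − P(N ≤ 4) = 1 − Σ_{j=0}^{4} e^(−μ) μ^j/j! ≈ 0.5373.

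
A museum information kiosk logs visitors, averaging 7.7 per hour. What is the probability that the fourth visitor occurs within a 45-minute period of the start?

0.8276

Over the interval, μ = 7.7 × 0.75 = 5.775 (a 45-minute period = 0.75 hours).
The fourth arrival falls in the interval iff at least 4 events occur there: P(S_4 ≤ t) = P(N ≥ 4) = 1 − P(N ≤ 3) ≈ 0.8276.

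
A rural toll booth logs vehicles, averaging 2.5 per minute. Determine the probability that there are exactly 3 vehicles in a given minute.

0.2138

With mean μ = 2.5 per minute,
P(N = 3) = e^(−μ) μ^3/3! = e^(−2.5) · 2.5^3/6 ≈ 0.2138.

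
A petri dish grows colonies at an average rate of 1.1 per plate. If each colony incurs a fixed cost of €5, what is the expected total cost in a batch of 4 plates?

E[N] = 1.1 × 4 = 4.4 (a batch of 4 plates = 4 plates); E[cost] = 4.4 × €5 = €22.

€22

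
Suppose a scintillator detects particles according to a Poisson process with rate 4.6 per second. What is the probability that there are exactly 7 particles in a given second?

0.0869

With mean μ = 4.6 per second,
P(N = 7) = e^(−μ) μ^7/7! = e^(−4.6) · 4.6^7/5040 ≈ 0.0869.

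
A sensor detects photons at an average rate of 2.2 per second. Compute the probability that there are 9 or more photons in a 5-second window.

0.7680

Over the interval, μ = 2.2 × 5 = 11 (a 5-second window = 5 seconds).
P(N ≥ 9) = 1 − P(N ≤ 8) = 1 − Σ_{j=0}^{8} e^(−μ) μ^j/j! ≈ 0.7680.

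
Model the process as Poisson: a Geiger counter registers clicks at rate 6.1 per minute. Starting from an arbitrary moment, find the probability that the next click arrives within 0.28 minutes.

Inter-arrival times are exponential with rate λ = 6.1 per minute.
P(T ≤ 0.28) = 1 − e^(−λt) = 1 − e^(−6.1 × 0.28) = 1 − e^(−1.708) ≈ 0.8188.

0.8188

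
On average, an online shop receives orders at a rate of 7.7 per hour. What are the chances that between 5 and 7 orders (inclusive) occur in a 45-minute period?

Over the interval, μ = 7.7 × 0.75 = 5.775 (a 45-minute period = 0.75 hours).
P(5 ≤ N ≤ 7) = Σ_{j=5}^{7} e^(−5.775) · 5.775^j/j! ≈ 0.4580.

0.4580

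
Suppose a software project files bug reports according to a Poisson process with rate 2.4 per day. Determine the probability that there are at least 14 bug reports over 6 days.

Over the interval, μ = 2.4 × 6 = 14.4 (6 days).
P(N ≥ 14) = 1 − P(N ≤ 13) = 1 − Σ_{j=0}^{13} e^(−μ) μ^j/j! ≈ 0.5773.

0.5773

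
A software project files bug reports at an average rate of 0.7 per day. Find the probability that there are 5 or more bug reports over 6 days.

Over the interval, μ = 0.7 × 6 = 4.2 (6 days).
P(N ≥ 5) = 1 − P(N ≤ 4) = 1 − Σ_{j=0}^{4} e^(−μ) μ^j/j! ≈ 0.4102.

0.4102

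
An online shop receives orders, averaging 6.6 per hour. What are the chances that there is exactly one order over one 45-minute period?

0.0351

Over the interval, μ = 6.6 × 0.75 = 4.95 (a 45-minute period = 0.75 hours).
P(N = 1) = e^(−μ) μ^1/1! = e^(−4.95) · 4.95^1/1 ≈ 0.0351.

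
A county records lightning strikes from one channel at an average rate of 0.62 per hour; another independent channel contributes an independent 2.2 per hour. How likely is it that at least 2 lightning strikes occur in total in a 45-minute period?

0.6242

Independent Poisson processes superpose: combined rate λ = 0.62 + 2.2 = 2.82 per hour.
Over the interval, μ = 2.82 × 0.75 = 2.115 (a 45-minute period = 0.75 hours).
P(N ≥ 2) = 1 − P(N ≤ 1) ≈ 0.6242.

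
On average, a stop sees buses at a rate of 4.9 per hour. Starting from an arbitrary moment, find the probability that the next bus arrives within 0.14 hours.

0.4964

Inter-arrival times are exponential with rate λ = 4.9 per hour.
P(T ≤ 0.14) = 1 − e^(−λt) = 1 − e^(−4.9 × 0.14) = 1 − e^(−0.686) ≈ 0.4964.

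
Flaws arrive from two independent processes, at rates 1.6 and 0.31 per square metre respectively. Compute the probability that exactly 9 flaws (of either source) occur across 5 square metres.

Independent Poisson processes superpose: combined rate λ = 1.6 + 0.31 = 1.91 per square metre.
Over the interval, μ = 1.91 × 5 = 9.55 (5 square metres).
P(N = 9) = e^(−9.55) · 9.55^9/9! ≈ 0.1296.

0.1296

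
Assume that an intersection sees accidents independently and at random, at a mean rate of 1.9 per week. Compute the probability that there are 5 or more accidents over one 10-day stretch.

0.1392

Over the interval, μ = 1.9 × 10/7 ≈ 2.71429 (a 10-day stretch = 10/7 weeks).
P(N ≥ 5) = 1 − P(N ≤ 4) = 1 − Σ_{j=0}^{4} e^(−μ) μ^j/j! ≈ 0.1392.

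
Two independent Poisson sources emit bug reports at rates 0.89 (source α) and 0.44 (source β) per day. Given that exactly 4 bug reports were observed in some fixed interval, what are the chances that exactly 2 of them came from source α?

Given the total, each event is independently from source α with probability p = λ_α/(λ_α+λ_β) = 0.89/1.33 ≈ 0.6692.
So K ~ Binomial(4, 0.89/1.33): P(K = 2) = C(4,2) · (0.89/1.33)^2 · (0.44/1.33)^2 ≈ 0.2941.

0.2941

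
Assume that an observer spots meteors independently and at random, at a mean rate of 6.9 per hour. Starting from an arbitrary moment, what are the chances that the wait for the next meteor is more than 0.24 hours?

The wait for the next event is exponential with rate λ = 6.9 per hour.
P(T > 0.24) = e^(−λt) = e^(−6.9 × 0.24) = e^(−1.656) ≈ 0.1909.

0.1909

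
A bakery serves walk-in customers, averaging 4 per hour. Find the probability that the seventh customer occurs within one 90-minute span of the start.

Over the interval, μ = 4 × 1.5 = 6 (a 90-minute span = 1.5 hours).
The seventh arrival falls in the interval iff at least 7 events occur there: P(S_7 ≤ t) = P(N ≥ 7) = 1 − P(N ≤ 6) ≈ 0.3937.

0.3937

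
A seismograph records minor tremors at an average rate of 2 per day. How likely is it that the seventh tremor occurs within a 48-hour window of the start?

0.1107

Over the interval, μ = 2 × 2 = 4 (a 48-hour window = 2 days).
The seventh arrival falls in the interval iff at least 7 events occur there: P(S_7 ≤ t) = P(N ≥ 7) = 1 − P(N ≤ 6) ≈ 0.1107.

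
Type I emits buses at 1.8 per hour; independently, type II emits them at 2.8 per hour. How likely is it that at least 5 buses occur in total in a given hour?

Independent Poisson processes superpose: combined rate λ = 1.8 + 2.8 = 4.6 per hour.
So μ = 4.6.
P(N ≥ 5) = 1 − P(N ≤ 4) ≈ 0.4868.

0.4868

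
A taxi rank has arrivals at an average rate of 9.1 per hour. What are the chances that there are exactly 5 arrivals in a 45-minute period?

0.1341

Over the interval, μ = 9.1 × 0.75 = 6.825 (a 45-minute period = 0.75 hours).
P(N = 5) = e^(−μ) μ^5/5! = e^(−6.825) · 6.825^5/120 ≈ 0.1341.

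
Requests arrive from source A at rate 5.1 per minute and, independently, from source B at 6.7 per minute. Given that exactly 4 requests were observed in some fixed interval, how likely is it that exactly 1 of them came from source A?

0.3165

Given the total, each event is independently from source A with probability p = λ_A/(λ_A+λ_B) = 5.1/11.8 ≈ 0.4322.
So K ~ Binomial(4, 5.1/11.8): P(K = 1) = C(4,1) · (5.1/11.8)^1 · (6.7/11.8)^3 ≈ 0.3165.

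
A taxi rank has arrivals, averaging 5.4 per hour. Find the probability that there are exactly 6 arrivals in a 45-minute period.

0.1068

Over the interval, μ = 5.4 × 0.75 = 4.05 (a 45-minute period = 0.75 hours).
P(N = 6) = e^(−μ) μ^6/6! = e^(−4.05) · 4.05^6/720 ≈ 0.1068.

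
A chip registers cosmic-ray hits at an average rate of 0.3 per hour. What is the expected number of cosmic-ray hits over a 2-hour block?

E[N] = λt = 0.3 × 2 = 0.6 (a 2-hour block = 2 hours).

0.6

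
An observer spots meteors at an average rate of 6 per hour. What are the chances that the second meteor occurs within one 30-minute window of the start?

Over the interval, μ = 6 × 0.5 = 3 (a 30-minute window = 0.5 hours).
The second arrival falls in the interval iff at least 2 events occur there: P(S_2 ≤ t) = P(N ≥ 2) = 1 − P(N ≤ 1) ≈ 0.8009.

0.8009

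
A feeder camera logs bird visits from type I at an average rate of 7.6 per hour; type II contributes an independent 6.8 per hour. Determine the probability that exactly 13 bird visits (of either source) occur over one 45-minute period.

Independent Poisson processes superpose: combined rate λ = 7.6 + 6.8 = 14.4 per hour.
Over the interval, μ = 14.4 × 0.75 = 10.8 (a 45-minute period = 0.75 hours).
P(N = 13) = e^(−10.8) · 10.8^13/13! ≈ 0.0891.

0.0891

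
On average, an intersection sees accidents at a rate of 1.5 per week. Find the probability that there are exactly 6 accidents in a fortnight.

Over the interval, μ = 1.5 × 2 = 3 (a fortnight = 2 weeks).
P(N = 6) = e^(−μ) μ^6/6! = e^(−3) · 3^6/720 ≈ 0.0504.

0.0504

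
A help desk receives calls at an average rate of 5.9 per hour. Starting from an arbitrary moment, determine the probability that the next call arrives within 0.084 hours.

Inter-arrival times are exponential with rate λ = 5.9 per hour.
P(T ≤ 0.084) = 1 − e^(−λt) = 1 − e^(−5.9 × 0.084) = 1 − e^(−0.4956) ≈ 0.3908.

0.3908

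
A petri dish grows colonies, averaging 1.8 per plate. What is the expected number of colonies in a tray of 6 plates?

10.8

E[N] = λt = 1.8 × 6 = 10.8 (a tray of 6 plates = 6 plates).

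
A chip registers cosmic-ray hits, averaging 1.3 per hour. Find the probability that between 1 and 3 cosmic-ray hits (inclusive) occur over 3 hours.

0.4330

Over the interval, μ = 1.3 × 3 = 3.9 (3 hours).
P(1 ≤ N ≤ 3) = Σ_{j=1}^{3} e^(−3.9) · 3.9^j/j! ≈ 0.4330.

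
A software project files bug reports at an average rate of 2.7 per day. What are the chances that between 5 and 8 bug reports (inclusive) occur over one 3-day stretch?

0.4845

Over the interval, μ = 2.7 × 3 = 8.1 (a 3-day stretch = 3 days).
P(5 ≤ N ≤ 8) = Σ_{j=5}^{8} e^(−8.1) · 8.1^j/j! ≈ 0.4845.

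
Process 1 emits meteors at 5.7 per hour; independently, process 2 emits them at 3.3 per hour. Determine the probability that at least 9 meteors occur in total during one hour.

Independent Poisson processes superpose: combined rate λ = 5.7 + 3.3 = 9 per hour.
So μ = 9.
P(N ≥ 9) = 1 − P(N ≤ 8) ≈ 0.5443.

0.5443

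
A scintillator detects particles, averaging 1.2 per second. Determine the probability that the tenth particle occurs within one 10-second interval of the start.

Over the interval, μ = 1.2 × 10 = 12 (a 10-second interval = 10 seconds).
The tenth arrival falls in the interval iff at least 10 events occur there: P(S_10 ≤ t) = P(N ≥ 10) = 1 − P(N ≤ 9) ≈ 0.7576.

0.7576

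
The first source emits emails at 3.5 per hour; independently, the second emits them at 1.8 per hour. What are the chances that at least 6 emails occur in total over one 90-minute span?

Independent Poisson processes superpose: combined rate λ = 3.5 + 1.8 = 5.3 per hour.
Over the interval, μ = 5.3 × 1.5 = 7.95 (a 90-minute span = 1.5 hours).
P(N ≥ 6) = 1 − P(N ≤ 5) ≈ 0.8041.

0.8041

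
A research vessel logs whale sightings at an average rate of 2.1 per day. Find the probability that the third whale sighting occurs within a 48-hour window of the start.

0.7898

Over the interval, μ = 2.1 × 2 = 4.2 (a 48-hour window = 2 days).
The third arrival falls in the interval iff at least 3 events occur there: P(S_3 ≤ t) = P(N ≥ 3) = 1 − P(N ≤ 2) ≈ 0.7898.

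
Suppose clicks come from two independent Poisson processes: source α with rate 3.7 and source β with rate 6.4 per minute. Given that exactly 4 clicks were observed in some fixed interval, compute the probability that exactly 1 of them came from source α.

0.3728

Given the total, each event is independently from source α with probability p = λ_α/(λ_α+λ_β) = 3.7/10.1 ≈ 0.3663.
So K ~ Binomial(4, 3.7/10.1): P(K = 1) = C(4,1) · (3.7/10.1)^1 · (6.4/10.1)^3 ≈ 0.3728.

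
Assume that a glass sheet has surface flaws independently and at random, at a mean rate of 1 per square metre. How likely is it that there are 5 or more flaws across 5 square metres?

0.5595

Over the interval, μ = 1 × 5 = 5 (5 square metres).
P(N ≥ 5) = 1 − P(N ≤ 4) = 1 − Σ_{j=0}^{4} e^(−μ) μ^j/j! ≈ 0.5595.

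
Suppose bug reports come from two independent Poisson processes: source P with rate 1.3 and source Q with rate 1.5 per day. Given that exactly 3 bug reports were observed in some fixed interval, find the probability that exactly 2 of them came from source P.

0.3464

Given the total, each event is independently from source P with probability p = λ_P/(λ_P+λ_Q) = 1.3/2.8 ≈ 0.4643.
So K ~ Binomial(3, 1.3/2.8): P(K = 2) = C(3,2) · (1.3/2.8)^2 · (1.5/2.8)^1 ≈ 0.3464.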